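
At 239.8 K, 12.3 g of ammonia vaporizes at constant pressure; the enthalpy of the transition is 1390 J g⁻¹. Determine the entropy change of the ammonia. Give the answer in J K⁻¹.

Heat absorbed by the substance: Q = mL = 12.3 × 1390 = 17097 J.
At constant T, ΔS = Q_rev/T = 17097 / 239.8 = 71.3 J/K.

ΔS = 71.3 J/K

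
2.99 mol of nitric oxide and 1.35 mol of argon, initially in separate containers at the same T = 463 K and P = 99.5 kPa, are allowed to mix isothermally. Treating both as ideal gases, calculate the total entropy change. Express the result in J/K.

Mole fractions: x_A = 2.99/4.34 = 0.689, x_B = 0.311.
ΔS_mix = −R(n_A ln x_A + n_B ln x_B) = −8.314 × (2.99 ln 0.689 + 1.35 ln 0.311) = 22.4 J/K.

ΔS_mix = 22.4 J/K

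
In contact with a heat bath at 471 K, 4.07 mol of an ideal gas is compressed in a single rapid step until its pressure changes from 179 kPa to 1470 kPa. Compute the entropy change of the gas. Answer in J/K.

Entropy is a state function, so ΔS_gas depends only on the end states.
For an isothermal ideal gas ΔS_gas = nR ln(P₁/P₂) = 4.07 × 8.314 × ln(179/1470) = -71.3 J/K.

ΔS_gas = -71.3 J/K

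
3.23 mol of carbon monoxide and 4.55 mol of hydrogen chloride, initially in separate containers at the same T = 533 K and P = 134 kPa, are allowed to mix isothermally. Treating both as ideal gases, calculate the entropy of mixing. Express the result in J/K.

Mole fractions: x_A = 3.23/7.78 = 0.415, x_B = 0.585.
ΔS_mix = −R(n_A ln x_A + n_B ln x_B) = −8.314 × (3.23 ln 0.415 + 4.55 ln 0.585) = 43.9 J/K.

ΔS_mix = 43.9 J/K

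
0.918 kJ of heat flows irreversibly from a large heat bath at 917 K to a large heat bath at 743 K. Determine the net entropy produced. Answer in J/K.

ΔS_hot = −Q/T_H = −918/917 = -1.0011 J/K and ΔS_cold = +Q/T_C = 918/743 = 1.2355 J/K.
ΔS_total = -1.0011 + 1.2355 = 0.234 J/K, positive as the second law requires.

ΔS_total = 0.234 J/K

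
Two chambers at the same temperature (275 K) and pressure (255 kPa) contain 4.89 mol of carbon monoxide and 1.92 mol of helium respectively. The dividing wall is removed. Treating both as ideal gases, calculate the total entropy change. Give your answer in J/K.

ΔS_mix = 33.7 J/K

Mole fractions: x_A = 4.89/6.81 = 0.718, x_B = 0.282.
ΔS_mix = −R(n_A ln x_A + n_B ln x_B) = −8.314 × (4.89 ln 0.718 + 1.92 ln 0.282) = 33.7 J/K.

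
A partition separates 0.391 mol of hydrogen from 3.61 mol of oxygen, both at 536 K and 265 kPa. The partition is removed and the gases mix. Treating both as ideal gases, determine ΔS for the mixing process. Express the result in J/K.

ΔS_mix = 10.6 J/K

Mole fractions: x_A = 0.391/4 = 0.0977, x_B = 0.902.
ΔS_mix = −R(n_A ln x_A + n_B ln x_B) = −8.314 × (0.391 ln 0.0977 + 3.61 ln 0.902) = 10.6 J/K.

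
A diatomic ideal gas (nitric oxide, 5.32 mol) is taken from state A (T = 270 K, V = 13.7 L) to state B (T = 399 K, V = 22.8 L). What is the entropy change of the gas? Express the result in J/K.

ΔS = 65.7 J/K

Entropy is a state function: ΔS = nC_V ln(T₂/T₁) + nR ln(V₂/V₁), with C_V = 5R/2 = 20.79 J mol⁻¹ K⁻¹ for a diatomic ideal gas.
ΔS = 5.32 × [20.79 × ln(399/270) + 8.314 × ln(22.8/13.7)] = 65.7 J/K.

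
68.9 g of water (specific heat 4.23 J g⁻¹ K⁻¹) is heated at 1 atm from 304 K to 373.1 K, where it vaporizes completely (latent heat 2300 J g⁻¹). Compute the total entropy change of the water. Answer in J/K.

Warming step: ΔS₁ = m c ln(T_tr/T_i) = 68.9 × 4.23 × ln(373.1/304) = 59.69 J/K.
Phase change: ΔS₂ = +mL/T_tr = 68.9 × 2300 / 373.1 = 424.7 J/K.
ΔS_total = (59.69) + (424.7) = 484 J/K.

ΔS = 484 J/K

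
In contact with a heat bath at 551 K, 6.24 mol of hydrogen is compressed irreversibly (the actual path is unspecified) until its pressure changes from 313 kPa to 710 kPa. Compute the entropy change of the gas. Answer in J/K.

Entropy is a state function, so ΔS_gas depends only on the end states.
For an isothermal ideal gas ΔS_gas = nR ln(P₁/P₂) = 6.24 × 8.314 × ln(313/710) = -42.5 J/K.

ΔS_gas = -42.5 J/K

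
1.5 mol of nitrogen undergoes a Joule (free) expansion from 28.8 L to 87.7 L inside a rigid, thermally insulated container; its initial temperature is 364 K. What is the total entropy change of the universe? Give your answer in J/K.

For an ideal gas in free expansion Q = 0 and W = 0, so T is unchanged.
Entropy is a state function; using a reversible isothermal path, ΔS_gas = nR ln(V₂/V₁) = 1.5 × 8.314 × ln(87.7/28.8) = 13.9 J/K.
The insulated surroundings exchange no heat, so ΔS_surr = 0 and ΔS_universe = ΔS_gas.

ΔS_universe = 13.9 J/K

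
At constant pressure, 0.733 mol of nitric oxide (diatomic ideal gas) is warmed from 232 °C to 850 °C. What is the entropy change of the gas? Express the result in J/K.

ΔS = 17 J/K

In kelvin: T₁ = 505.15 K, T₂ = 1123.15 K. At constant pressure, ΔS = nC_p ln(T₂/T₁) with C_p = 7R/2 = 29.1 J mol⁻¹ K⁻¹.
ΔS = 0.733 × 29.1 × ln(1123.15/505.15) = 17 J/K.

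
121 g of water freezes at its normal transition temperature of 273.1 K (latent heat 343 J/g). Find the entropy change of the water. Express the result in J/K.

Heat released by the substance: Q = −mL = −121 × 343 = −41503 J.
At constant T, ΔS = Q_rev/T = −41503 / 273.1 = -152 J/K.

ΔS = -152 J/K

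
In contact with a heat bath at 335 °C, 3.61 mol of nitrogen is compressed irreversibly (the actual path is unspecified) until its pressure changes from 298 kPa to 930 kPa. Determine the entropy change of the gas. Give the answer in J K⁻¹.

Entropy is a state function, so ΔS_gas depends only on the end states.
For an isothermal ideal gas ΔS_gas = nR ln(P₁/P₂) = 3.61 × 8.314 × ln(298/930) = -34.2 J/K.

ΔS_gas = -34.2 J/K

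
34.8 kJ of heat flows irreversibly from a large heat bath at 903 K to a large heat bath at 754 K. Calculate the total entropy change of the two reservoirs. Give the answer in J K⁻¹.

ΔS_total = 7.62 J/K

ΔS_hot = −Q/T_H = −34800/903 = -38.538 J/K and ΔS_cold = +Q/T_C = 34800/754 = 46.154 J/K.
ΔS_total = -38.538 + 46.154 = 7.62 J/K, positive as the second law requires.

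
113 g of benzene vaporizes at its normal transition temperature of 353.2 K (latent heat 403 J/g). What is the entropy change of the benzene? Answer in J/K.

Heat absorbed by the substance: Q = mL = 113 × 403 = 45539 J.
At constant T, ΔS = Q_rev/T = 45539 / 353.2 = 129 J/K.

ΔS = 129 J/K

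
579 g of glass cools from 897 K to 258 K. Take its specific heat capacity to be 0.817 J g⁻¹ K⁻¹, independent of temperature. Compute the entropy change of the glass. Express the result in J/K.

ΔS = -589 J/K

ΔS = ∫dQ_rev/T = m c ln(T₂/T₁) = 579 × 0.817 × ln(258/897) = -589 J/K.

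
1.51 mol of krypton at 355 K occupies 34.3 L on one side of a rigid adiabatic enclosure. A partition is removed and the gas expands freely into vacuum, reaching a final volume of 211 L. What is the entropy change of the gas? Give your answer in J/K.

ΔS_gas = 22.8 J/K

No heat is exchanged and no work is done, so the ideal-gas temperature stays constant.
Entropy is a state function; using a reversible isothermal path, ΔS_gas = nR ln(V₂/V₁) = 1.51 × 8.314 × ln(211/34.3) = 22.8 J/K.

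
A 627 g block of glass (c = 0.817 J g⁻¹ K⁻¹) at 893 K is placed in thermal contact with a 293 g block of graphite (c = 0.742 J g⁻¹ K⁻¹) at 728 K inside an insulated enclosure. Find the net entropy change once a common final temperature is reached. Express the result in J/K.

ΔS_total = 3.09 J/K

Energy balance: T_f = (m₁c₁T₁ + m₂c₂T₂)/(m₁c₁ + m₂c₂) = 843.84 K.
ΔS₁ = m₁c₁ ln(T_f/T₁) = 512.259 × ln(843.84/893) = -29.01 J/K.
ΔS₂ = m₂c₂ ln(T_f/T₂) = 217.406 × ln(843.84/728) = 32.1 J/K.
ΔS_total = -29.01 + 32.1 = 3.09 J/K.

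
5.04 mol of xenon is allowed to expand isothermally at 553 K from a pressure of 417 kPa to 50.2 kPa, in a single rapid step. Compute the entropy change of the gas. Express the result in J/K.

ΔS_gas = 88.7 J/K

Entropy is a state function, so ΔS_gas depends only on the end states.
For an isothermal ideal gas ΔS_gas = nR ln(P₁/P₂) = 5.04 × 8.314 × ln(417/50.2) = 88.7 J/K.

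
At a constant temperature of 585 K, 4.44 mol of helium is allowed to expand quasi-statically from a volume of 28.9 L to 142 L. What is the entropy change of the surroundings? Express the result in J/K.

For an isothermal ideal gas ΔS_gas = nR ln(V₂/V₁) = 4.44 × 8.314 × ln(142/28.9) = 58.8 J/K.
The process is reversible, so ΔS_surr = −ΔS_gas = -58.8 J/K and ΔS_universe = 0.

ΔS_surr = -58.8 J/K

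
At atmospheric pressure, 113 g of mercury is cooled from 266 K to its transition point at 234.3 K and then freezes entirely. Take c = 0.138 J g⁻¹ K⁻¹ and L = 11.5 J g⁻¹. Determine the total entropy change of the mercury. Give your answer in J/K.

Cooling step: ΔS₁ = m c ln(T_tr/T_i) = 113 × 0.138 × ln(234.3/266) = -1.979 J/K.
Phase change: ΔS₂ = −mL/T_tr = −113 × 11.5 / 234.3 = -5.546 J/K.
ΔS_total = (-1.979) + (-5.546) = -7.53 J/K.

ΔS = -7.53 J/K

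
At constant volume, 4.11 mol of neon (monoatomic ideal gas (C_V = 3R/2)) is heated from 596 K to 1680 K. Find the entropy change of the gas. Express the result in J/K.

At constant volume, ΔS = nC_V ln(T₂/T₁) with C_V = 3R/2 = 12.47 J mol⁻¹ K⁻¹.
ΔS = 4.11 × 12.47 × ln(1680/596) = 53.1 J/K.

ΔS = 53.1 J/K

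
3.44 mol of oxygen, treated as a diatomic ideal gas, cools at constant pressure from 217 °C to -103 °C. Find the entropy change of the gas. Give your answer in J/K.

ΔS = -106 J/K

In kelvin: T₁ = 490.15 K, T₂ = 170.15 K. At constant pressure, ΔS = nC_p ln(T₂/T₁) with C_p = 7R/2 = 29.1 J mol⁻¹ K⁻¹.
ΔS = 3.44 × 29.1 × ln(170.15/490.15) = -106 J/K.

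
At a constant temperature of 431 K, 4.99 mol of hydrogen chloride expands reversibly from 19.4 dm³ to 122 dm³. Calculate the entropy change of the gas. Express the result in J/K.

ΔS_gas = 76.3 J/K

For an isothermal ideal gas ΔS_gas = nR ln(V₂/V₁) = 4.99 × 8.314 × ln(122/19.4) = 76.3 J/K.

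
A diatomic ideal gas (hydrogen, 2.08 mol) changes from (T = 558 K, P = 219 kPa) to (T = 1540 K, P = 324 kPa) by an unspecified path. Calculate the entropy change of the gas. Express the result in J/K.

ΔS = nC_p ln(T₂/T₁) − nR ln(P₂/P₁), with C_p = 7R/2 = 29.1 J mol⁻¹ K⁻¹ for a diatomic ideal gas.
ΔS = 2.08 × [29.1 × ln(1540/558) − 8.314 × ln(324/219)] = 54.7 J/K.

ΔS = 54.7 J/K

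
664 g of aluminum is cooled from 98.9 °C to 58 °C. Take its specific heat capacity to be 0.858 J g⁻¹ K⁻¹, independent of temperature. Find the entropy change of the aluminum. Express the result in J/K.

ΔS = -66.3 J/K

In kelvin: T₁ = 372.05 K, T₂ = 331.15 K. ΔS = ∫dQ_rev/T = m c ln(T₂/T₁) = 664 × 0.858 × ln(331.15/372.05) = -66.3 J/K.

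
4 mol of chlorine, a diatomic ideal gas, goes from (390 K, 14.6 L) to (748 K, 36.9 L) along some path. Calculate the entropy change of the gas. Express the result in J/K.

Entropy is a state function: ΔS = nC_V ln(T₂/T₁) + nR ln(V₂/V₁), with C_V = 5R/2 = 20.79 J mol⁻¹ K⁻¹ for a diatomic ideal gas.
ΔS = 4 × [20.79 × ln(748/390) + 8.314 × ln(36.9/14.6)] = 85 J/K.

ΔS = 85 J/K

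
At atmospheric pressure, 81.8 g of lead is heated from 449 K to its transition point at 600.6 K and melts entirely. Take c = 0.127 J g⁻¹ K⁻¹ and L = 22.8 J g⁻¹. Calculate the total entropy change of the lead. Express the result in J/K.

ΔS = 6.13 J/K

Warming step: ΔS₁ = m c ln(T_tr/T_i) = 81.8 × 0.127 × ln(600.6/449) = 3.022 J/K.
Phase change: ΔS₂ = +mL/T_tr = 81.8 × 22.8 / 600.6 = 3.105 J/K.
ΔS_total = (3.022) + (3.105) = 6.13 J/K.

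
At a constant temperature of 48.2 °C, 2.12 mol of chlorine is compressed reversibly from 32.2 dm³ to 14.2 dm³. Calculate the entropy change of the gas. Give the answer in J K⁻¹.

For an isothermal ideal gas ΔS_gas = nR ln(V₂/V₁) = 2.12 × 8.314 × ln(14.2/32.2) = -14.4 J/K.

ΔS_gas = -14.4 J/K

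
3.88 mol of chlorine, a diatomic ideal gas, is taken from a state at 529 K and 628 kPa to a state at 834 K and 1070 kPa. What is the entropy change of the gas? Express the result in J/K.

ΔS = nC_p ln(T₂/T₁) − nR ln(P₂/P₁), with C_p = 7R/2 = 29.1 J mol⁻¹ K⁻¹ for a diatomic ideal gas.
ΔS = 3.88 × [29.1 × ln(834/529) − 8.314 × ln(1070/628)] = 34.2 J/K.

ΔS = 34.2 J/K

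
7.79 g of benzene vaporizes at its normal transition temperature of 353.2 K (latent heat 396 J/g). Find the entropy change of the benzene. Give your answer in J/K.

Heat absorbed by the substance: Q = mL = 7.79 × 396 = 3084.84 J.
At constant T, ΔS = Q_rev/T = 3084.84 / 353.2 = 8.73 J/K.

ΔS = 8.73 J/K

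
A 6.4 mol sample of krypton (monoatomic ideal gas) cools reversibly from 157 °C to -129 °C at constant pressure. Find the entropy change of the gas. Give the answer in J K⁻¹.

ΔS = -145 J/K

In kelvin: T₁ = 430.15 K, T₂ = 144.15 K. At constant pressure, ΔS = nC_p ln(T₂/T₁) with C_p = 5R/2 = 20.79 J mol⁻¹ K⁻¹.
ΔS = 6.4 × 20.79 × ln(144.15/430.15) = -145 J/K.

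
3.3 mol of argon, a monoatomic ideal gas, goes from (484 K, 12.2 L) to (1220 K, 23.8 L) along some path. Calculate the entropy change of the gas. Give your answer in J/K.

Entropy is a state function: ΔS = nC_V ln(T₂/T₁) + nR ln(V₂/V₁), with C_V = 3R/2 = 12.47 J mol⁻¹ K⁻¹ for a monoatomic ideal gas.
ΔS = 3.3 × [12.47 × ln(1220/484) + 8.314 × ln(23.8/12.2)] = 56.4 J/K.

ΔS = 56.4 J/K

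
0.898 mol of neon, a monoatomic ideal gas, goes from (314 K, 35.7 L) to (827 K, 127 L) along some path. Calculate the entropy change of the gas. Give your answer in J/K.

ΔS = 20.3 J/K

Entropy is a state function: ΔS = nC_V ln(T₂/T₁) + nR ln(V₂/V₁), with C_V = 3R/2 = 12.47 J mol⁻¹ K⁻¹ for a monoatomic ideal gas.
ΔS = 0.898 × [12.47 × ln(827/314) + 8.314 × ln(127/35.7)] = 20.3 J/K.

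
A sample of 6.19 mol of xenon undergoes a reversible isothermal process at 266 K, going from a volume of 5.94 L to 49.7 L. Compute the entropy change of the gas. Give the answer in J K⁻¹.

For an isothermal ideal gas ΔS_gas = nR ln(V₂/V₁) = 6.19 × 8.314 × ln(49.7/5.94) = 109 J/K.

ΔS_gas = 109 J/K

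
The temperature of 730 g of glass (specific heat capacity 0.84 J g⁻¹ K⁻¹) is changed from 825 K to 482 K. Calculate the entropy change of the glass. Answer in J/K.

ΔS = ∫dQ_rev/T = m c ln(T₂/T₁) = 730 × 0.84 × ln(482/825) = -330 J/K.

ΔS = -330 J/K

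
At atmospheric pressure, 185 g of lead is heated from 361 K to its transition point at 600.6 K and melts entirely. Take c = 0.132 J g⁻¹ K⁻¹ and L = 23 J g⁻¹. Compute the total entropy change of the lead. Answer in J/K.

Warming step: ΔS₁ = m c ln(T_tr/T_i) = 185 × 0.132 × ln(600.6/361) = 12.43 J/K.
Phase change: ΔS₂ = +mL/T_tr = 185 × 23 / 600.6 = 7.085 J/K.
ΔS_total = (12.43) + (7.085) = 19.5 J/K.

ΔS = 19.5 J/K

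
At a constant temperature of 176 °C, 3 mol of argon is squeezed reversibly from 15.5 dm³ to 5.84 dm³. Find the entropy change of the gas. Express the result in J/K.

For an isothermal ideal gas ΔS_gas = nR ln(V₂/V₁) = 3 × 8.314 × ln(5.84/15.5) = -24.3 J/K.

ΔS_gas = -24.3 J/K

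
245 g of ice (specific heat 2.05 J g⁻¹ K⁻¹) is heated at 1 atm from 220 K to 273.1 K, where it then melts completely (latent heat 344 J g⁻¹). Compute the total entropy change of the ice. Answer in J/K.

Warming step: ΔS₁ = m c ln(T_tr/T_i) = 245 × 2.05 × ln(273.1/220) = 108.6 J/K.
Phase change: ΔS₂ = +mL/T_tr = 245 × 344 / 273.1 = 308.6 J/K.
ΔS_total = (108.6) + (308.6) = 417 J/K.

ΔS = 417 J/K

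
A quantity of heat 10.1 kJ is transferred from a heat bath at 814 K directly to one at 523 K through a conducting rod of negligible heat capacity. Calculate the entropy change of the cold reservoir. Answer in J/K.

ΔS_cold = 19.3 J/K

The cold reservoir gains heat Q, so ΔS_cold = +Q/T_C = 10100/523 = 19.3 J/K.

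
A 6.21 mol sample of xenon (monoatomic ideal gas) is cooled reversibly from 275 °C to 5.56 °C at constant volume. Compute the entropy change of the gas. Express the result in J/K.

In kelvin: T₁ = 548.15 K, T₂ = 278.71 K. At constant volume, ΔS = nC_V ln(T₂/T₁) with C_V = 3R/2 = 12.47 J mol⁻¹ K⁻¹.
ΔS = 6.21 × 12.47 × ln(278.71/548.15) = -52.4 J/K.

ΔS = -52.4 J/K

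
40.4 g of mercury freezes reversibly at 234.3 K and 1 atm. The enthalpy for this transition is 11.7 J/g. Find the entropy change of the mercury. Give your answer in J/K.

Heat released by the substance: Q = −mL = −40.4 × 11.7 = −472.68 J.
At constant T, ΔS = Q_rev/T = −472.68 / 234.3 = -2.02 J/K.

ΔS = -2.02 J/K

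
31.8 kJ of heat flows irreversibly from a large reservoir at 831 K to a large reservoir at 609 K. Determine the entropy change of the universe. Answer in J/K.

ΔS_total = 13.9 J/K

ΔS_hot = −Q/T_H = −31800/831 = -38.27 J/K and ΔS_cold = +Q/T_C = 31800/609 = 52.22 J/K.
ΔS_total = -38.27 + 52.22 = 13.9 J/K, positive as the second law requires.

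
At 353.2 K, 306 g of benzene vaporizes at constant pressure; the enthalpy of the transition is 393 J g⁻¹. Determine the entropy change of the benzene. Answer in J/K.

ΔS = 340 J/K

Heat absorbed by the substance: Q = mL = 306 × 393 = 120258 J.
At constant T, ΔS = Q_rev/T = 120258 / 353.2 = 340 J/K.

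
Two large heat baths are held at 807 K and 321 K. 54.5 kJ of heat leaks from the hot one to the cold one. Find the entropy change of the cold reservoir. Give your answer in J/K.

ΔS_cold = 170 J/K

The cold reservoir gains heat Q, so ΔS_cold = +Q/T_C = 54500/321 = 170 J/K.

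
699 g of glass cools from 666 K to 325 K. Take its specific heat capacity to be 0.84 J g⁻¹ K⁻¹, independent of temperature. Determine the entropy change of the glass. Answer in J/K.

ΔS = ∫dQ_rev/T = m c ln(T₂/T₁) = 699 × 0.84 × ln(325/666) = -421 J/K.

ΔS = -421 J/K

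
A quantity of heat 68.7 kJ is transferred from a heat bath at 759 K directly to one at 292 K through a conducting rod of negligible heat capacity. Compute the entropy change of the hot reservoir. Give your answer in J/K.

The hot reservoir loses heat Q, so ΔS_hot = −Q/T_H = −68700/759 = -90.5 J/K.

ΔS_hot = -90.5 J/K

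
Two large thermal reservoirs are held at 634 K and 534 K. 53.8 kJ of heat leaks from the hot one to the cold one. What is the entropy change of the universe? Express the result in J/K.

ΔS_hot = −Q/T_H = −53800/634 = -84.858 J/K and ΔS_cold = +Q/T_C = 53800/534 = 100.75 J/K.
ΔS_total = -84.858 + 100.75 = 15.9 J/K, positive as the second law requires.

ΔS_total = 15.9 J/K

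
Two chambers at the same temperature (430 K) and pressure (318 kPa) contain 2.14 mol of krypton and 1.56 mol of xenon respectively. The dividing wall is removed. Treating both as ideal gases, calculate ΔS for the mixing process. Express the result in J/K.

ΔS_mix = 20.9 J/K

Mole fractions: x_A = 2.14/3.7 = 0.578, x_B = 0.422.
ΔS_mix = −R(n_A ln x_A + n_B ln x_B) = −8.314 × (2.14 ln 0.578 + 1.56 ln 0.422) = 20.9 J/K.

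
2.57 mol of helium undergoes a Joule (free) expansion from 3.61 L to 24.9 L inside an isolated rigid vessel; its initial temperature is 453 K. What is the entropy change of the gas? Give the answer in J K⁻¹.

ΔS_gas = 41.3 J/K

For an ideal gas in free expansion Q = 0 and W = 0, so T is unchanged.
Entropy is a state function; using a reversible isothermal path, ΔS_gas = nR ln(V₂/V₁) = 2.57 × 8.314 × ln(24.9/3.61) = 41.3 J/K.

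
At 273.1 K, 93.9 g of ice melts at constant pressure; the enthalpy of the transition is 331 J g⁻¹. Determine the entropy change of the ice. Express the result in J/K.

Heat absorbed by the substance: Q = mL = 93.9 × 331 = 31080.9 J.
At constant T, ΔS = Q_rev/T = 31080.9 / 273.1 = 114 J/K.

ΔS = 114 J/K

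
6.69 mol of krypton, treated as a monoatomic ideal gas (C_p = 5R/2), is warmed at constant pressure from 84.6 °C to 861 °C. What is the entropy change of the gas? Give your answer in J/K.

In kelvin: T₁ = 357.75 K, T₂ = 1134.15 K. At constant pressure, ΔS = nC_p ln(T₂/T₁) with C_p = 5R/2 = 20.79 J mol⁻¹ K⁻¹.
ΔS = 6.69 × 20.79 × ln(1134.15/357.75) = 160 J/K.

ΔS = 160 J/K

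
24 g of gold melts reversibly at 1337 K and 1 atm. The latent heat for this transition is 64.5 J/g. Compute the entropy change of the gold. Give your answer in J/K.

ΔS = 1.16 J/K

Heat absorbed by the substance: Q = mL = 24 × 64.5 = 1548 J.
At constant T, ΔS = Q_rev/T = 1548 / 1337 = 1.16 J/K.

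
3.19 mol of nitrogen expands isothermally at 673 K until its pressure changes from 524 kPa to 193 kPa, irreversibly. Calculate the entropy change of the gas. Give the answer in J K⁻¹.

ΔS_gas = 26.5 J/K

Entropy is a state function, so ΔS_gas depends only on the end states.
For an isothermal ideal gas ΔS_gas = nR ln(P₁/P₂) = 3.19 × 8.314 × ln(524/193) = 26.5 J/K.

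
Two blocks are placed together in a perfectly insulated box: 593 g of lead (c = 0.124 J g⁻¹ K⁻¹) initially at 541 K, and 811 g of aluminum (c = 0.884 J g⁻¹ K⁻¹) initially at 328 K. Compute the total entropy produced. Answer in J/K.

Energy balance: T_f = (m₁c₁T₁ + m₂c₂T₂)/(m₁c₁ + m₂c₂) = 347.81 K.
ΔS₁ = m₁c₁ ln(T_f/T₁) = 73.532 × ln(347.81/541) = -32.48 J/K.
ΔS₂ = m₂c₂ ln(T_f/T₂) = 716.924 × ln(347.81/328) = 42.05 J/K.
ΔS_total = -32.48 + 42.05 = 9.57 J/K.

ΔS_total = 9.57 J/K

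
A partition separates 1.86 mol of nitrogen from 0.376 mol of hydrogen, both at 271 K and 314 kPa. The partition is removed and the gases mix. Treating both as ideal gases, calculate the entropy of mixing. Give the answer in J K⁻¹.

ΔS_mix = 8.42 J/K

Mole fractions: x_A = 1.86/2.24 = 0.832, x_B = 0.168.
ΔS_mix = −R(n_A ln x_A + n_B ln x_B) = −8.314 × (1.86 ln 0.832 + 0.376 ln 0.168) = 8.42 J/K.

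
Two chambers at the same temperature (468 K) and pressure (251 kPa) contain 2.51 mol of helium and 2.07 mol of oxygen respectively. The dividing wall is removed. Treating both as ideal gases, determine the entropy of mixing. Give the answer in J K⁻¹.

Mole fractions: x_A = 2.51/4.58 = 0.548, x_B = 0.452.
ΔS_mix = −R(n_A ln x_A + n_B ln x_B) = −8.314 × (2.51 ln 0.548 + 2.07 ln 0.452) = 26.2 J/K.

ΔS_mix = 26.2 J/K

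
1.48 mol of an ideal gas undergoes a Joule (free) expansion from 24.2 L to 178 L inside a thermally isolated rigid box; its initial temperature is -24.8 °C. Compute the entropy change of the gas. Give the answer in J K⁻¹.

ΔS_gas = 24.6 J/K

For an ideal gas in free expansion Q = 0 and W = 0, so T is unchanged.
Entropy is a state function; using a reversible isothermal path, ΔS_gas = nR ln(V₂/V₁) = 1.48 × 8.314 × ln(178/24.2) = 24.6 J/K.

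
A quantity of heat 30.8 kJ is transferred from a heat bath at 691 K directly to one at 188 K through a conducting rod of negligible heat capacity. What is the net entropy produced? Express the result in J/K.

ΔS_total = 119 J/K

ΔS_hot = −Q/T_H = −30800/691 = -44.57 J/K and ΔS_cold = +Q/T_C = 30800/188 = 163.8 J/K.
ΔS_total = -44.57 + 163.8 = 119 J/K, positive as the second law requires.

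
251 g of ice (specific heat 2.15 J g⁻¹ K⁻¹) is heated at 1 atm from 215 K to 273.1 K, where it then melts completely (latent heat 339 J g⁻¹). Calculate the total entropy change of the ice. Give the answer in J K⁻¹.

Warming step: ΔS₁ = m c ln(T_tr/T_i) = 251 × 2.15 × ln(273.1/215) = 129.1 J/K.
Phase change: ΔS₂ = +mL/T_tr = 251 × 339 / 273.1 = 311.6 J/K.
ΔS_total = (129.1) + (311.6) = 441 J/K.

ΔS = 441 J/K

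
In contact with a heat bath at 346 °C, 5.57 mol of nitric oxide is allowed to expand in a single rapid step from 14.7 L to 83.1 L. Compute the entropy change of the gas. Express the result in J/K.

Entropy is a state function, so ΔS_gas depends only on the end states.
For an isothermal ideal gas ΔS_gas = nR ln(V₂/V₁) = 5.57 × 8.314 × ln(83.1/14.7) = 80.2 J/K.

ΔS_gas = 80.2 J/K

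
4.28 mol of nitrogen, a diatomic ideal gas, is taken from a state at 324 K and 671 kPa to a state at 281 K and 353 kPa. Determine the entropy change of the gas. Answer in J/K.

ΔS = nC_p ln(T₂/T₁) − nR ln(P₂/P₁), with C_p = 7R/2 = 29.1 J mol⁻¹ K⁻¹ for a diatomic ideal gas.
ΔS = 4.28 × [29.1 × ln(281/324) − 8.314 × ln(353/671)] = 5.12 J/K.

ΔS = 5.12 J/K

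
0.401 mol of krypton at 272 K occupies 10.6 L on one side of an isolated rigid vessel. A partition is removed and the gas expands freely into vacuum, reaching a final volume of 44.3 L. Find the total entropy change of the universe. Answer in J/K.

ΔS_universe = 4.77 J/K

No heat is exchanged and no work is done, so the ideal-gas temperature stays constant.
Entropy is a state function; using a reversible isothermal path, ΔS_gas = nR ln(V₂/V₁) = 0.401 × 8.314 × ln(44.3/10.6) = 4.77 J/K.
The insulated surroundings exchange no heat, so ΔS_surr = 0 and ΔS_universe = ΔS_gas.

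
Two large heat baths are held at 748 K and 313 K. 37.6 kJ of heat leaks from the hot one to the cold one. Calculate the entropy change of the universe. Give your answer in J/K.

ΔS_total = 69.9 J/K

ΔS_hot = −Q/T_H = −37600/748 = -50.267 J/K and ΔS_cold = +Q/T_C = 37600/313 = 120.13 J/K.
ΔS_total = -50.267 + 120.13 = 69.9 J/K, positive as the second law requires.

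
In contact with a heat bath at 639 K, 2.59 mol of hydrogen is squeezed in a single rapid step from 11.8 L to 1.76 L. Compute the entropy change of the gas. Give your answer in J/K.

ΔS_gas = -41 J/K

Entropy is a state function, so ΔS_gas depends only on the end states.
For an isothermal ideal gas ΔS_gas = nR ln(V₂/V₁) = 2.59 × 8.314 × ln(1.76/11.8) = -41 J/K.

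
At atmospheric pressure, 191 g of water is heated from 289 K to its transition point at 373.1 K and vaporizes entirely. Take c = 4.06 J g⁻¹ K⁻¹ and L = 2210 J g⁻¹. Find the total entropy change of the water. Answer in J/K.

Warming step: ΔS₁ = m c ln(T_tr/T_i) = 191 × 4.06 × ln(373.1/289) = 198.1 J/K.
Phase change: ΔS₂ = +mL/T_tr = 191 × 2210 / 373.1 = 1131 J/K.
ΔS_total = (198.1) + (1131) = 1330 J/K.

ΔS = 1330 J/K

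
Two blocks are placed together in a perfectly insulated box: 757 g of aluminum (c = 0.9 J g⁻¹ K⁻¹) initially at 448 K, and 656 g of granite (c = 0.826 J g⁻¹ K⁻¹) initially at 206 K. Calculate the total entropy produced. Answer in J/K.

ΔS_total = 86.4 J/K

Energy balance: T_f = (m₁c₁T₁ + m₂c₂T₂)/(m₁c₁ + m₂c₂) = 340.79 K.
ΔS₁ = m₁c₁ ln(T_f/T₁) = 681.3 × ln(340.79/448) = -186.34 J/K.
ΔS₂ = m₂c₂ ln(T_f/T₂) = 541.856 × ln(340.79/206) = 272.77 J/K.
ΔS_total = -186.34 + 272.77 = 86.4 J/K.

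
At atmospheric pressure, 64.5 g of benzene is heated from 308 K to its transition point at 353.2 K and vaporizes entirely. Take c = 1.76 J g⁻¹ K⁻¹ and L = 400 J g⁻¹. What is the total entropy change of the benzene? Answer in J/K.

ΔS = 88.6 J/K

Warming step: ΔS₁ = m c ln(T_tr/T_i) = 64.5 × 1.76 × ln(353.2/308) = 15.54 J/K.
Phase change: ΔS₂ = +mL/T_tr = 64.5 × 400 / 353.2 = 73.05 J/K.
ΔS_total = (15.54) + (73.05) = 88.6 J/K.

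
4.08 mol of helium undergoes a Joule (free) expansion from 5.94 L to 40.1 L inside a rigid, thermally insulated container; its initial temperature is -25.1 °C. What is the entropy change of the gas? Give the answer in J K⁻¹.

For an ideal gas in free expansion Q = 0 and W = 0, so T is unchanged.
Entropy is a state function; using a reversible isothermal path, ΔS_gas = nR ln(V₂/V₁) = 4.08 × 8.314 × ln(40.1/5.94) = 64.8 J/K.

ΔS_gas = 64.8 J/K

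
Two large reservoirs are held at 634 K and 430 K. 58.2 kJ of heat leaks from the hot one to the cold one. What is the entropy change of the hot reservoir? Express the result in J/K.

ΔS_hot = -91.8 J/K

The hot reservoir loses heat Q, so ΔS_hot = −Q/T_H = −58200/634 = -91.8 J/K.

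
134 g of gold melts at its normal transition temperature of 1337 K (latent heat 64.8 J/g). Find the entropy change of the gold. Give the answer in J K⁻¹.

Heat absorbed by the substance: Q = mL = 134 × 64.8 = 8683.2 J.
At constant T, ΔS = Q_rev/T = 8683.2 / 1337 = 6.49 J/K.

ΔS = 6.49 J/K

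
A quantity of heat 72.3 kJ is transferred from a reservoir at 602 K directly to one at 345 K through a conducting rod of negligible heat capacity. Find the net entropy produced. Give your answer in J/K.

ΔS_hot = −Q/T_H = −72300/602 = -120.1 J/K and ΔS_cold = +Q/T_C = 72300/345 = 209.6 J/K.
ΔS_total = -120.1 + 209.6 = 89.5 J/K, positive as the second law requires.

ΔS_total = 89.5 J/K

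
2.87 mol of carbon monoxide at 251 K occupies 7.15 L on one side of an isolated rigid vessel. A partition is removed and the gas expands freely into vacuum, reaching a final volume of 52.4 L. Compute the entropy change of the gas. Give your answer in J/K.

No heat is exchanged and no work is done, so the ideal-gas temperature stays constant.
Entropy is a state function; using a reversible isothermal path, ΔS_gas = nR ln(V₂/V₁) = 2.87 × 8.314 × ln(52.4/7.15) = 47.5 J/K.

ΔS_gas = 47.5 J/K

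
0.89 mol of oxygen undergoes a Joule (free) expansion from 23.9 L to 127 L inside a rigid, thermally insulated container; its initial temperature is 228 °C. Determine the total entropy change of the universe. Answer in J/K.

ΔS_universe = 12.4 J/K

For an ideal gas in free expansion Q = 0 and W = 0, so T is unchanged.
Entropy is a state function; using a reversible isothermal path, ΔS_gas = nR ln(V₂/V₁) = 0.89 × 8.314 × ln(127/23.9) = 12.4 J/K.
The insulated surroundings exchange no heat, so ΔS_surr = 0 and ΔS_universe = ΔS_gas.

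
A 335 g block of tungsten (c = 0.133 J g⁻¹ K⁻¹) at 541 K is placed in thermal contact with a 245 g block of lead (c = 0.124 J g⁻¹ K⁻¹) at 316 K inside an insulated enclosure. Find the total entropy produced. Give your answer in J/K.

ΔS_total = 2.5 J/K

Energy balance: T_f = (m₁c₁T₁ + m₂c₂T₂)/(m₁c₁ + m₂c₂) = 449.78 K.
ΔS₁ = m₁c₁ ln(T_f/T₁) = 44.555 × ln(449.78/541) = -8.2275 J/K.
ΔS₂ = m₂c₂ ln(T_f/T₂) = 30.38 × ln(449.78/316) = 10.725 J/K.
ΔS_total = -8.2275 + 10.725 = 2.5 J/K.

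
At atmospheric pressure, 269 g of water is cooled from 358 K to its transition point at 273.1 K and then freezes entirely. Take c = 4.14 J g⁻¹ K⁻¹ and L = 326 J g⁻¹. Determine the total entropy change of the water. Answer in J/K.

ΔS = -623 J/K

Cooling step: ΔS₁ = m c ln(T_tr/T_i) = 269 × 4.14 × ln(273.1/358) = -301.5 J/K.
Phase change: ΔS₂ = −mL/T_tr = −269 × 326 / 273.1 = -321.1 J/K.
ΔS_total = (-301.5) + (-321.1) = -623 J/K.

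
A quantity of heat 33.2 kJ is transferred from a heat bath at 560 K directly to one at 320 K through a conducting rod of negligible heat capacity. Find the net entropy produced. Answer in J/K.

ΔS_hot = −Q/T_H = −33200/560 = -59.29 J/K and ΔS_cold = +Q/T_C = 33200/320 = 103.8 J/K.
ΔS_total = -59.29 + 103.8 = 44.5 J/K, positive as the second law requires.

ΔS_total = 44.5 J/K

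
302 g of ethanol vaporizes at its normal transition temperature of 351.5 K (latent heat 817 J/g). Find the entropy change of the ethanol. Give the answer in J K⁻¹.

Heat absorbed by the substance: Q = mL = 302 × 817 = 246734 J.
At constant T, ΔS = Q_rev/T = 246734 / 351.5 = 702 J/K.

ΔS = 702 J/K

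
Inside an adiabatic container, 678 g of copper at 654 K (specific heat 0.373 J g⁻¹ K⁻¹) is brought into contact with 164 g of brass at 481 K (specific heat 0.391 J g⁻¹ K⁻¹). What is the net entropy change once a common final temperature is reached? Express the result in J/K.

ΔS_total = 2.27 J/K

Energy balance: T_f = (m₁c₁T₁ + m₂c₂T₂)/(m₁c₁ + m₂c₂) = 619.01 K.
ΔS₁ = m₁c₁ ln(T_f/T₁) = 252.894 × ln(619.01/654) = -13.91 J/K.
ΔS₂ = m₂c₂ ln(T_f/T₂) = 64.124 × ln(619.01/481) = 16.18 J/K.
ΔS_total = -13.91 + 16.18 = 2.27 J/K.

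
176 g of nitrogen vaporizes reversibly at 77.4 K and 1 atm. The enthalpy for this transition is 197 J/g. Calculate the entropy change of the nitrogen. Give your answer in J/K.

ΔS = 448 J/K

Heat absorbed by the substance: Q = mL = 176 × 197 = 34672 J.
At constant T, ΔS = Q_rev/T = 34672 / 77.4 = 448 J/K.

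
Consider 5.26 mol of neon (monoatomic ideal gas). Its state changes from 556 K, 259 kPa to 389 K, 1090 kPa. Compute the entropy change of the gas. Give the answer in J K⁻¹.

ΔS = nC_p ln(T₂/T₁) − nR ln(P₂/P₁), with C_p = 5R/2 = 20.79 J mol⁻¹ K⁻¹ for a monoatomic ideal gas.
ΔS = 5.26 × [20.79 × ln(389/556) − 8.314 × ln(1090/259)] = -102 J/K.

ΔS = -102 J/K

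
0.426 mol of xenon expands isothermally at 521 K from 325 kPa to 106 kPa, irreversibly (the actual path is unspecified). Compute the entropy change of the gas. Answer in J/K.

ΔS_gas = 3.97 J/K

Entropy is a state function, so ΔS_gas depends only on the end states.
For an isothermal ideal gas ΔS_gas = nR ln(P₁/P₂) = 0.426 × 8.314 × ln(325/106) = 3.97 J/K.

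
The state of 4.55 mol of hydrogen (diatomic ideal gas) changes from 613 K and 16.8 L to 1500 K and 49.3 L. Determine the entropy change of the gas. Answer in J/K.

Entropy is a state function: ΔS = nC_V ln(T₂/T₁) + nR ln(V₂/V₁), with C_V = 5R/2 = 20.79 J mol⁻¹ K⁻¹ for a diatomic ideal gas.
ΔS = 4.55 × [20.79 × ln(1500/613) + 8.314 × ln(49.3/16.8)] = 125 J/K.

ΔS = 125 J/K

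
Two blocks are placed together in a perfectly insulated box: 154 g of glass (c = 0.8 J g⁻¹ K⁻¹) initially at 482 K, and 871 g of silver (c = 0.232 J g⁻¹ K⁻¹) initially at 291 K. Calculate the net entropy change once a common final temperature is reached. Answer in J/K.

ΔS_total = 10 J/K

Energy balance: T_f = (m₁c₁T₁ + m₂c₂T₂)/(m₁c₁ + m₂c₂) = 363.34 K.
ΔS₁ = m₁c₁ ln(T_f/T₁) = 123.2 × ln(363.34/482) = -34.82 J/K.
ΔS₂ = m₂c₂ ln(T_f/T₂) = 202.072 × ln(363.34/291) = 44.86 J/K.
ΔS_total = -34.82 + 44.86 = 10 J/K.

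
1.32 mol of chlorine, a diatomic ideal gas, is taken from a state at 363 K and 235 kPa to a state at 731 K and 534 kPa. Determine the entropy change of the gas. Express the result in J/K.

ΔS = 17.9 J/K

ΔS = nC_p ln(T₂/T₁) − nR ln(P₂/P₁), with C_p = 7R/2 = 29.1 J mol⁻¹ K⁻¹ for a diatomic ideal gas.
ΔS = 1.32 × [29.1 × ln(731/363) − 8.314 × ln(534/235)] = 17.9 J/K.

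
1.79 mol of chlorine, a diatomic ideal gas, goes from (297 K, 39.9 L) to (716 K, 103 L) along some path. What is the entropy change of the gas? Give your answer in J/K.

Entropy is a state function: ΔS = nC_V ln(T₂/T₁) + nR ln(V₂/V₁), with C_V = 5R/2 = 20.79 J mol⁻¹ K⁻¹ for a diatomic ideal gas.
ΔS = 1.79 × [20.79 × ln(716/297) + 8.314 × ln(103/39.9)] = 46.9 J/K.

ΔS = 46.9 J/K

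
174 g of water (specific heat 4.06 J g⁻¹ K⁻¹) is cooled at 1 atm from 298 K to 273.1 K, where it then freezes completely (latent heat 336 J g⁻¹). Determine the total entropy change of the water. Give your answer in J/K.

ΔS = -276 J/K

Cooling step: ΔS₁ = m c ln(T_tr/T_i) = 174 × 4.06 × ln(273.1/298) = -61.64 J/K.
Phase change: ΔS₂ = −mL/T_tr = −174 × 336 / 273.1 = -214.1 J/K.
ΔS_total = (-61.64) + (-214.1) = -276 J/K.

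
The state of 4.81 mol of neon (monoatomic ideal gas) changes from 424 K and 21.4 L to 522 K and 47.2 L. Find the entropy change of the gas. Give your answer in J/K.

ΔS = 44.1 J/K

Entropy is a state function: ΔS = nC_V ln(T₂/T₁) + nR ln(V₂/V₁), with C_V = 3R/2 = 12.47 J mol⁻¹ K⁻¹ for a monoatomic ideal gas.
ΔS = 4.81 × [12.47 × ln(522/424) + 8.314 × ln(47.2/21.4)] = 44.1 J/K.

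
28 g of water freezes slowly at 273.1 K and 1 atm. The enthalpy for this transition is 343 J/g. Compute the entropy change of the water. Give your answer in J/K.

ΔS = -35.2 J/K

Heat released by the substance: Q = −mL = −28 × 343 = −9604 J.
At constant T, ΔS = Q_rev/T = −9604 / 273.1 = -35.2 J/K.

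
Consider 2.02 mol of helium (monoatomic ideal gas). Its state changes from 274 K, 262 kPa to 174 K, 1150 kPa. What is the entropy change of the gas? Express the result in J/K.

ΔS = -43.9 J/K

ΔS = nC_p ln(T₂/T₁) − nR ln(P₂/P₁), with C_p = 5R/2 = 20.79 J mol⁻¹ K⁻¹ for a monoatomic ideal gas.
ΔS = 2.02 × [20.79 × ln(174/274) − 8.314 × ln(1150/262)] = -43.9 J/K.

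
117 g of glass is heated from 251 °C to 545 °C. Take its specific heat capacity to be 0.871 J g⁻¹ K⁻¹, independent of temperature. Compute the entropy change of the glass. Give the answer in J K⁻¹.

In kelvin: T₁ = 524.15 K, T₂ = 818.15 K. ΔS = ∫dQ_rev/T = m c ln(T₂/T₁) = 117 × 0.871 × ln(818.15/524.15) = 45.4 J/K.

ΔS = 45.4 J/K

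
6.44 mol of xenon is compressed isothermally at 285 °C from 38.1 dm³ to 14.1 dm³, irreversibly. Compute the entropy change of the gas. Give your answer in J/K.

Entropy is a state function, so ΔS_gas depends only on the end states.
For an isothermal ideal gas ΔS_gas = nR ln(V₂/V₁) = 6.44 × 8.314 × ln(14.1/38.1) = -53.2 J/K.

ΔS_gas = -53.2 J/K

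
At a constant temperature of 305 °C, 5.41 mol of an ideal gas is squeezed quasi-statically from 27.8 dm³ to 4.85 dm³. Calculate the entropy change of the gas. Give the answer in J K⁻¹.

For an isothermal ideal gas ΔS_gas = nR ln(V₂/V₁) = 5.41 × 8.314 × ln(4.85/27.8) = -78.5 J/K.

ΔS_gas = -78.5 J/K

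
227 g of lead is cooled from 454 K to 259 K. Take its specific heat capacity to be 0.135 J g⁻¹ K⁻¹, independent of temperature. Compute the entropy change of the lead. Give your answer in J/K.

ΔS = -17.2 J/K

ΔS = ∫dQ_rev/T = m c ln(T₂/T₁) = 227 × 0.135 × ln(259/454) = -17.2 J/K.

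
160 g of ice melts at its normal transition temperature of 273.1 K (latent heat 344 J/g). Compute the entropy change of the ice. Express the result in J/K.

Heat absorbed by the substance: Q = mL = 160 × 344 = 55040 J.
At constant T, ΔS = Q_rev/T = 55040 / 273.1 = 202 J/K.

ΔS = 202 J/K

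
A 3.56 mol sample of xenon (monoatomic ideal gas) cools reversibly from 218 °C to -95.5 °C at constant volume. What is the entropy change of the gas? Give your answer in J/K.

ΔS = -45.1 J/K

In kelvin: T₁ = 491.15 K, T₂ = 177.65 K. At constant volume, ΔS = nC_V ln(T₂/T₁) with C_V = 3R/2 = 12.47 J mol⁻¹ K⁻¹.
ΔS = 3.56 × 12.47 × ln(177.65/491.15) = -45.1 J/K.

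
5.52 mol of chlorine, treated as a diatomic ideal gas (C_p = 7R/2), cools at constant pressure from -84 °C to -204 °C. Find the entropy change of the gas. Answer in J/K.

In kelvin: T₁ = 189.15 K, T₂ = 69.15 K. At constant pressure, ΔS = nC_p ln(T₂/T₁) with C_p = 7R/2 = 29.1 J mol⁻¹ K⁻¹.
ΔS = 5.52 × 29.1 × ln(69.15/189.15) = -162 J/K.

ΔS = -162 J/K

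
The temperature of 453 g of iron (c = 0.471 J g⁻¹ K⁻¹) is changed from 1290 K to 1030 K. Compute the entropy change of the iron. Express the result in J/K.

ΔS = ∫dQ_rev/T = m c ln(T₂/T₁) = 453 × 0.471 × ln(1030/1290) = -48 J/K.

ΔS = -48 J/K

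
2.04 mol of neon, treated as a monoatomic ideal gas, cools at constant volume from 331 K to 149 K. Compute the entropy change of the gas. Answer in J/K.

ΔS = -20.3 J/K

At constant volume, ΔS = nC_V ln(T₂/T₁) with C_V = 3R/2 = 12.47 J mol⁻¹ K⁻¹.
ΔS = 2.04 × 12.47 × ln(149/331) = -20.3 J/K.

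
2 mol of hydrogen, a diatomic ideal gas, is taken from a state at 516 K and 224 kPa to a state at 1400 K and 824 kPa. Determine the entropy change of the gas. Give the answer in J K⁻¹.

ΔS = 36.4 J/K

ΔS = nC_p ln(T₂/T₁) − nR ln(P₂/P₁), with C_p = 7R/2 = 29.1 J mol⁻¹ K⁻¹ for a diatomic ideal gas.
ΔS = 2 × [29.1 × ln(1400/516) − 8.314 × ln(824/224)] = 36.4 J/K.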